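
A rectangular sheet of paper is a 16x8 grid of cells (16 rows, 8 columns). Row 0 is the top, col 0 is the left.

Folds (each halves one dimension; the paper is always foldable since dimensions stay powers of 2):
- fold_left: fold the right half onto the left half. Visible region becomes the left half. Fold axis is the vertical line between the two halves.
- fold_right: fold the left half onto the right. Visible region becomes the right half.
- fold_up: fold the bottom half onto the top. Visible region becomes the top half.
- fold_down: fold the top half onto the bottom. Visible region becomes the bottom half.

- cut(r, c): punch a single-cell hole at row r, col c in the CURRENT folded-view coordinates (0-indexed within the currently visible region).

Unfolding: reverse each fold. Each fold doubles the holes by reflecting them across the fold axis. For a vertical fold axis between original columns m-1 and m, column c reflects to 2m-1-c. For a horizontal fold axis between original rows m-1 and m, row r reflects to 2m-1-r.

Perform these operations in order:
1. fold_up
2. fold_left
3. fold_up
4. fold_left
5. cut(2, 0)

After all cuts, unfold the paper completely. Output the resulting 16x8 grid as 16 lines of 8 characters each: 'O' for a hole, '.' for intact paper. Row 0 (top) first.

Op 1 fold_up: fold axis h@8; visible region now rows[0,8) x cols[0,8) = 8x8
Op 2 fold_left: fold axis v@4; visible region now rows[0,8) x cols[0,4) = 8x4
Op 3 fold_up: fold axis h@4; visible region now rows[0,4) x cols[0,4) = 4x4
Op 4 fold_left: fold axis v@2; visible region now rows[0,4) x cols[0,2) = 4x2
Op 5 cut(2, 0): punch at orig (2,0); cuts so far [(2, 0)]; region rows[0,4) x cols[0,2) = 4x2
Unfold 1 (reflect across v@2): 2 holes -> [(2, 0), (2, 3)]
Unfold 2 (reflect across h@4): 4 holes -> [(2, 0), (2, 3), (5, 0), (5, 3)]
Unfold 3 (reflect across v@4): 8 holes -> [(2, 0), (2, 3), (2, 4), (2, 7), (5, 0), (5, 3), (5, 4), (5, 7)]
Unfold 4 (reflect across h@8): 16 holes -> [(2, 0), (2, 3), (2, 4), (2, 7), (5, 0), (5, 3), (5, 4), (5, 7), (10, 0), (10, 3), (10, 4), (10, 7), (13, 0), (13, 3), (13, 4), (13, 7)]

Answer: ........
........
O..OO..O
........
........
O..OO..O
........
........
........
........
O..OO..O
........
........
O..OO..O
........
........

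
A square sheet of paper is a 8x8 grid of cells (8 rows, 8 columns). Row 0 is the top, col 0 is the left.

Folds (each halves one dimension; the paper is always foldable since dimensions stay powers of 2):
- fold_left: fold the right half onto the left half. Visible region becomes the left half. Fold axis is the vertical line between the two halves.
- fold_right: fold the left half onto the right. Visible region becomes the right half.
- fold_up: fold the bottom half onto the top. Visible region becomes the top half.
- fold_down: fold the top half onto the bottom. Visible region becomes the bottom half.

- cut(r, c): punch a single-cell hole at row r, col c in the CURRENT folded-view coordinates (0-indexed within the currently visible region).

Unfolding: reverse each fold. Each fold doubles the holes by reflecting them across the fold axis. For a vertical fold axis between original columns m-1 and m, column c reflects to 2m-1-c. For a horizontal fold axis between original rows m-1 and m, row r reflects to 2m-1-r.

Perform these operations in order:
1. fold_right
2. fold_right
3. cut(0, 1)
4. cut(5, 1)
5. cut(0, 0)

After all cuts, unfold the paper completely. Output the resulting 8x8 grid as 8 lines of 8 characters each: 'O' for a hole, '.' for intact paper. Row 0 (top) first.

Answer: OOOOOOOO
........
........
........
........
O..OO..O
........
........

Derivation:
Op 1 fold_right: fold axis v@4; visible region now rows[0,8) x cols[4,8) = 8x4
Op 2 fold_right: fold axis v@6; visible region now rows[0,8) x cols[6,8) = 8x2
Op 3 cut(0, 1): punch at orig (0,7); cuts so far [(0, 7)]; region rows[0,8) x cols[6,8) = 8x2
Op 4 cut(5, 1): punch at orig (5,7); cuts so far [(0, 7), (5, 7)]; region rows[0,8) x cols[6,8) = 8x2
Op 5 cut(0, 0): punch at orig (0,6); cuts so far [(0, 6), (0, 7), (5, 7)]; region rows[0,8) x cols[6,8) = 8x2
Unfold 1 (reflect across v@6): 6 holes -> [(0, 4), (0, 5), (0, 6), (0, 7), (5, 4), (5, 7)]
Unfold 2 (reflect across v@4): 12 holes -> [(0, 0), (0, 1), (0, 2), (0, 3), (0, 4), (0, 5), (0, 6), (0, 7), (5, 0), (5, 3), (5, 4), (5, 7)]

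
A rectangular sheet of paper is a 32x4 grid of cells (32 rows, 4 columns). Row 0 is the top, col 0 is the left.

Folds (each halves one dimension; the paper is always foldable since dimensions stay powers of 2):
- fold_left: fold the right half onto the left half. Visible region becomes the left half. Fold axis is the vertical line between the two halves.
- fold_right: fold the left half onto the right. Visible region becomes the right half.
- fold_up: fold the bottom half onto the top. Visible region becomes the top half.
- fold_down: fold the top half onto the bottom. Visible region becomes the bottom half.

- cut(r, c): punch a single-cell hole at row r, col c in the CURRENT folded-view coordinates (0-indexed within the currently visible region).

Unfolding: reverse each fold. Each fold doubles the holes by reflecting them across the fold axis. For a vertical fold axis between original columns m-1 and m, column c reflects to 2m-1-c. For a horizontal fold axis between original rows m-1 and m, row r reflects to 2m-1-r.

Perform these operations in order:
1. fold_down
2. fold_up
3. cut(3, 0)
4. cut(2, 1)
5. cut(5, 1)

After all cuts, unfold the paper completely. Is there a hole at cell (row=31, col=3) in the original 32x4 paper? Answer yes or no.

Answer: no

Derivation:
Op 1 fold_down: fold axis h@16; visible region now rows[16,32) x cols[0,4) = 16x4
Op 2 fold_up: fold axis h@24; visible region now rows[16,24) x cols[0,4) = 8x4
Op 3 cut(3, 0): punch at orig (19,0); cuts so far [(19, 0)]; region rows[16,24) x cols[0,4) = 8x4
Op 4 cut(2, 1): punch at orig (18,1); cuts so far [(18, 1), (19, 0)]; region rows[16,24) x cols[0,4) = 8x4
Op 5 cut(5, 1): punch at orig (21,1); cuts so far [(18, 1), (19, 0), (21, 1)]; region rows[16,24) x cols[0,4) = 8x4
Unfold 1 (reflect across h@24): 6 holes -> [(18, 1), (19, 0), (21, 1), (26, 1), (28, 0), (29, 1)]
Unfold 2 (reflect across h@16): 12 holes -> [(2, 1), (3, 0), (5, 1), (10, 1), (12, 0), (13, 1), (18, 1), (19, 0), (21, 1), (26, 1), (28, 0), (29, 1)]
Holes: [(2, 1), (3, 0), (5, 1), (10, 1), (12, 0), (13, 1), (18, 1), (19, 0), (21, 1), (26, 1), (28, 0), (29, 1)]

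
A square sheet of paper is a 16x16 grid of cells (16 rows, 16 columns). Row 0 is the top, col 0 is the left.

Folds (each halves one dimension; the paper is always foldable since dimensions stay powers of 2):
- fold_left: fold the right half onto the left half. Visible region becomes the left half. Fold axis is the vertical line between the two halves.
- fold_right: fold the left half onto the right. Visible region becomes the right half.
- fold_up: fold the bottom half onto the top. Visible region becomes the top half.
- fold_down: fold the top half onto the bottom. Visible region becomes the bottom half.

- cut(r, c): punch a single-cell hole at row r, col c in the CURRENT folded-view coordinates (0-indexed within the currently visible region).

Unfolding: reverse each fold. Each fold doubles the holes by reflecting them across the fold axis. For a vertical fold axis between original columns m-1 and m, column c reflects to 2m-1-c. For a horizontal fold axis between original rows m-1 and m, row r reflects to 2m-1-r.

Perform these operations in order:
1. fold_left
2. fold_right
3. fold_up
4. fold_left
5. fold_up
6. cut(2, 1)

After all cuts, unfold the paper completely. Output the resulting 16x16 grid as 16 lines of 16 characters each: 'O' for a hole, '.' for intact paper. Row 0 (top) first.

Answer: ................
................
.OO..OO..OO..OO.
................
................
.OO..OO..OO..OO.
................
................
................
................
.OO..OO..OO..OO.
................
................
.OO..OO..OO..OO.
................
................

Derivation:
Op 1 fold_left: fold axis v@8; visible region now rows[0,16) x cols[0,8) = 16x8
Op 2 fold_right: fold axis v@4; visible region now rows[0,16) x cols[4,8) = 16x4
Op 3 fold_up: fold axis h@8; visible region now rows[0,8) x cols[4,8) = 8x4
Op 4 fold_left: fold axis v@6; visible region now rows[0,8) x cols[4,6) = 8x2
Op 5 fold_up: fold axis h@4; visible region now rows[0,4) x cols[4,6) = 4x2
Op 6 cut(2, 1): punch at orig (2,5); cuts so far [(2, 5)]; region rows[0,4) x cols[4,6) = 4x2
Unfold 1 (reflect across h@4): 2 holes -> [(2, 5), (5, 5)]
Unfold 2 (reflect across v@6): 4 holes -> [(2, 5), (2, 6), (5, 5), (5, 6)]
Unfold 3 (reflect across h@8): 8 holes -> [(2, 5), (2, 6), (5, 5), (5, 6), (10, 5), (10, 6), (13, 5), (13, 6)]
Unfold 4 (reflect across v@4): 16 holes -> [(2, 1), (2, 2), (2, 5), (2, 6), (5, 1), (5, 2), (5, 5), (5, 6), (10, 1), (10, 2), (10, 5), (10, 6), (13, 1), (13, 2), (13, 5), (13, 6)]
Unfold 5 (reflect across v@8): 32 holes -> [(2, 1), (2, 2), (2, 5), (2, 6), (2, 9), (2, 10), (2, 13), (2, 14), (5, 1), (5, 2), (5, 5), (5, 6), (5, 9), (5, 10), (5, 13), (5, 14), (10, 1), (10, 2), (10, 5), (10, 6), (10, 9), (10, 10), (10, 13), (10, 14), (13, 1), (13, 2), (13, 5), (13, 6), (13, 9), (13, 10), (13, 13), (13, 14)]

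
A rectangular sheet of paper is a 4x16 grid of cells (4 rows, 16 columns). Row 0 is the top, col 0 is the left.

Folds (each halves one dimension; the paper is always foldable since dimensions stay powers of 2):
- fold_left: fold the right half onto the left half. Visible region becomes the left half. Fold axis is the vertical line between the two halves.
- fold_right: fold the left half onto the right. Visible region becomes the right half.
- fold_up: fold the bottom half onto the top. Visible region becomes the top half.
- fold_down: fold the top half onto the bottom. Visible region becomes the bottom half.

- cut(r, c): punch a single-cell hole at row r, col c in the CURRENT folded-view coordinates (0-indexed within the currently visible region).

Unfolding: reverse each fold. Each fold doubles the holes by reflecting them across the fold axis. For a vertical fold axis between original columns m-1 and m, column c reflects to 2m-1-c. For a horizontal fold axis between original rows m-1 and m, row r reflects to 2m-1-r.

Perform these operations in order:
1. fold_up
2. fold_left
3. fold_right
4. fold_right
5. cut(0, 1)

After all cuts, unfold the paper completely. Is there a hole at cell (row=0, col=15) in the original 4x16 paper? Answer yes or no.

Answer: yes

Derivation:
Op 1 fold_up: fold axis h@2; visible region now rows[0,2) x cols[0,16) = 2x16
Op 2 fold_left: fold axis v@8; visible region now rows[0,2) x cols[0,8) = 2x8
Op 3 fold_right: fold axis v@4; visible region now rows[0,2) x cols[4,8) = 2x4
Op 4 fold_right: fold axis v@6; visible region now rows[0,2) x cols[6,8) = 2x2
Op 5 cut(0, 1): punch at orig (0,7); cuts so far [(0, 7)]; region rows[0,2) x cols[6,8) = 2x2
Unfold 1 (reflect across v@6): 2 holes -> [(0, 4), (0, 7)]
Unfold 2 (reflect across v@4): 4 holes -> [(0, 0), (0, 3), (0, 4), (0, 7)]
Unfold 3 (reflect across v@8): 8 holes -> [(0, 0), (0, 3), (0, 4), (0, 7), (0, 8), (0, 11), (0, 12), (0, 15)]
Unfold 4 (reflect across h@2): 16 holes -> [(0, 0), (0, 3), (0, 4), (0, 7), (0, 8), (0, 11), (0, 12), (0, 15), (3, 0), (3, 3), (3, 4), (3, 7), (3, 8), (3, 11), (3, 12), (3, 15)]
Holes: [(0, 0), (0, 3), (0, 4), (0, 7), (0, 8), (0, 11), (0, 12), (0, 15), (3, 0), (3, 3), (3, 4), (3, 7), (3, 8), (3, 11), (3, 12), (3, 15)]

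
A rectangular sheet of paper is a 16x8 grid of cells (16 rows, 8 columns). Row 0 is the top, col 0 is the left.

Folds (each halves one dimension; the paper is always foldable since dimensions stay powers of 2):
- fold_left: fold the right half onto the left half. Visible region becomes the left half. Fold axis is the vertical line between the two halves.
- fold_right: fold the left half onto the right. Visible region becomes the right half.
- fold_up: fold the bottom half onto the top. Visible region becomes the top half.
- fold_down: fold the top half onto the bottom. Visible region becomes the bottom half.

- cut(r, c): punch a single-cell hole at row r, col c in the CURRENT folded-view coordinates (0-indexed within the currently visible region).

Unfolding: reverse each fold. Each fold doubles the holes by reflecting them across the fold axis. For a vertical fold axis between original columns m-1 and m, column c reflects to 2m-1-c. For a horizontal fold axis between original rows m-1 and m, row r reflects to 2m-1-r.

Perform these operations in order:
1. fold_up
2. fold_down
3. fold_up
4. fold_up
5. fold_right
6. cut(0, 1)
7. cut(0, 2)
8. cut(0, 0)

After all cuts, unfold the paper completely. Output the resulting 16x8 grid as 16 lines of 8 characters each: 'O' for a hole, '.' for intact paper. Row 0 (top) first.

Answer: .OOOOOO.
.OOOOOO.
.OOOOOO.
.OOOOOO.
.OOOOOO.
.OOOOOO.
.OOOOOO.
.OOOOOO.
.OOOOOO.
.OOOOOO.
.OOOOOO.
.OOOOOO.
.OOOOOO.
.OOOOOO.
.OOOOOO.
.OOOOOO.

Derivation:
Op 1 fold_up: fold axis h@8; visible region now rows[0,8) x cols[0,8) = 8x8
Op 2 fold_down: fold axis h@4; visible region now rows[4,8) x cols[0,8) = 4x8
Op 3 fold_up: fold axis h@6; visible region now rows[4,6) x cols[0,8) = 2x8
Op 4 fold_up: fold axis h@5; visible region now rows[4,5) x cols[0,8) = 1x8
Op 5 fold_right: fold axis v@4; visible region now rows[4,5) x cols[4,8) = 1x4
Op 6 cut(0, 1): punch at orig (4,5); cuts so far [(4, 5)]; region rows[4,5) x cols[4,8) = 1x4
Op 7 cut(0, 2): punch at orig (4,6); cuts so far [(4, 5), (4, 6)]; region rows[4,5) x cols[4,8) = 1x4
Op 8 cut(0, 0): punch at orig (4,4); cuts so far [(4, 4), (4, 5), (4, 6)]; region rows[4,5) x cols[4,8) = 1x4
Unfold 1 (reflect across v@4): 6 holes -> [(4, 1), (4, 2), (4, 3), (4, 4), (4, 5), (4, 6)]
Unfold 2 (reflect across h@5): 12 holes -> [(4, 1), (4, 2), (4, 3), (4, 4), (4, 5), (4, 6), (5, 1), (5, 2), (5, 3), (5, 4), (5, 5), (5, 6)]
Unfold 3 (reflect across h@6): 24 holes -> [(4, 1), (4, 2), (4, 3), (4, 4), (4, 5), (4, 6), (5, 1), (5, 2), (5, 3), (5, 4), (5, 5), (5, 6), (6, 1), (6, 2), (6, 3), (6, 4), (6, 5), (6, 6), (7, 1), (7, 2), (7, 3), (7, 4), (7, 5), (7, 6)]
Unfold 4 (reflect across h@4): 48 holes -> [(0, 1), (0, 2), (0, 3), (0, 4), (0, 5), (0, 6), (1, 1), (1, 2), (1, 3), (1, 4), (1, 5), (1, 6), (2, 1), (2, 2), (2, 3), (2, 4), (2, 5), (2, 6), (3, 1), (3, 2), (3, 3), (3, 4), (3, 5), (3, 6), (4, 1), (4, 2), (4, 3), (4, 4), (4, 5), (4, 6), (5, 1), (5, 2), (5, 3), (5, 4), (5, 5), (5, 6), (6, 1), (6, 2), (6, 3), (6, 4), (6, 5), (6, 6), (7, 1), (7, 2), (7, 3), (7, 4), (7, 5), (7, 6)]
Unfold 5 (reflect across h@8): 96 holes -> [(0, 1), (0, 2), (0, 3), (0, 4), (0, 5), (0, 6), (1, 1), (1, 2), (1, 3), (1, 4), (1, 5), (1, 6), (2, 1), (2, 2), (2, 3), (2, 4), (2, 5), (2, 6), (3, 1), (3, 2), (3, 3), (3, 4), (3, 5), (3, 6), (4, 1), (4, 2), (4, 3), (4, 4), (4, 5), (4, 6), (5, 1), (5, 2), (5, 3), (5, 4), (5, 5), (5, 6), (6, 1), (6, 2), (6, 3), (6, 4), (6, 5), (6, 6), (7, 1), (7, 2), (7, 3), (7, 4), (7, 5), (7, 6), (8, 1), (8, 2), (8, 3), (8, 4), (8, 5), (8, 6), (9, 1), (9, 2), (9, 3), (9, 4), (9, 5), (9, 6), (10, 1), (10, 2), (10, 3), (10, 4), (10, 5), (10, 6), (11, 1), (11, 2), (11, 3), (11, 4), (11, 5), (11, 6), (12, 1), (12, 2), (12, 3), (12, 4), (12, 5), (12, 6), (13, 1), (13, 2), (13, 3), (13, 4), (13, 5), (13, 6), (14, 1), (14, 2), (14, 3), (14, 4), (14, 5), (14, 6), (15, 1), (15, 2), (15, 3), (15, 4), (15, 5), (15, 6)]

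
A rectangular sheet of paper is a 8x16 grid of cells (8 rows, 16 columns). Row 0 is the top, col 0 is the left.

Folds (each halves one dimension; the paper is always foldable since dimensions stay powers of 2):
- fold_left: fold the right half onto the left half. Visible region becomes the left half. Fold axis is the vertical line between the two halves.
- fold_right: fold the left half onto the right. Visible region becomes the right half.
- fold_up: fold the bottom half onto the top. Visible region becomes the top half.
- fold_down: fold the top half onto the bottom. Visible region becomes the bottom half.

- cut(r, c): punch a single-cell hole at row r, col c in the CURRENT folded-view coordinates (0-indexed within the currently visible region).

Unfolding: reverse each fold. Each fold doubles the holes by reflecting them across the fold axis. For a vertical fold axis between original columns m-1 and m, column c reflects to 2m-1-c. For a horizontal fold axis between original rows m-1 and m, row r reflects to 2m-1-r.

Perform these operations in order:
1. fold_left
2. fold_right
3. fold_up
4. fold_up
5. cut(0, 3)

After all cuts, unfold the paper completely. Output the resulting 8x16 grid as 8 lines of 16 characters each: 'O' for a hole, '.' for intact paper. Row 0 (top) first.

Op 1 fold_left: fold axis v@8; visible region now rows[0,8) x cols[0,8) = 8x8
Op 2 fold_right: fold axis v@4; visible region now rows[0,8) x cols[4,8) = 8x4
Op 3 fold_up: fold axis h@4; visible region now rows[0,4) x cols[4,8) = 4x4
Op 4 fold_up: fold axis h@2; visible region now rows[0,2) x cols[4,8) = 2x4
Op 5 cut(0, 3): punch at orig (0,7); cuts so far [(0, 7)]; region rows[0,2) x cols[4,8) = 2x4
Unfold 1 (reflect across h@2): 2 holes -> [(0, 7), (3, 7)]
Unfold 2 (reflect across h@4): 4 holes -> [(0, 7), (3, 7), (4, 7), (7, 7)]
Unfold 3 (reflect across v@4): 8 holes -> [(0, 0), (0, 7), (3, 0), (3, 7), (4, 0), (4, 7), (7, 0), (7, 7)]
Unfold 4 (reflect across v@8): 16 holes -> [(0, 0), (0, 7), (0, 8), (0, 15), (3, 0), (3, 7), (3, 8), (3, 15), (4, 0), (4, 7), (4, 8), (4, 15), (7, 0), (7, 7), (7, 8), (7, 15)]

Answer: O......OO......O
................
................
O......OO......O
O......OO......O
................
................
O......OO......O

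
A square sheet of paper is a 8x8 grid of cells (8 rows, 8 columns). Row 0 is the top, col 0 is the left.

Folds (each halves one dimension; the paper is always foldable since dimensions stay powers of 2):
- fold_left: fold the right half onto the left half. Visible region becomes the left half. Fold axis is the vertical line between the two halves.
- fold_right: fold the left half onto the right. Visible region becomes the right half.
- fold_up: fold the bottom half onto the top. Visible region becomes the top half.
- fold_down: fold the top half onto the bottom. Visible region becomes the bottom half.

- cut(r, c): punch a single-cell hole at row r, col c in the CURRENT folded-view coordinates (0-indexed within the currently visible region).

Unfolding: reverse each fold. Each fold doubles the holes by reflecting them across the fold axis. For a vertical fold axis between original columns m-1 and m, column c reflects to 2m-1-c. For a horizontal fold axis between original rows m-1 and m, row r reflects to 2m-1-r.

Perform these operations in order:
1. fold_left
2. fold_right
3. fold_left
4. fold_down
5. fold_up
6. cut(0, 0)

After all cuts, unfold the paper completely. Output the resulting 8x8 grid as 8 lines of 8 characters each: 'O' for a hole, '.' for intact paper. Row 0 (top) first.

Answer: OOOOOOOO
........
........
OOOOOOOO
OOOOOOOO
........
........
OOOOOOOO

Derivation:
Op 1 fold_left: fold axis v@4; visible region now rows[0,8) x cols[0,4) = 8x4
Op 2 fold_right: fold axis v@2; visible region now rows[0,8) x cols[2,4) = 8x2
Op 3 fold_left: fold axis v@3; visible region now rows[0,8) x cols[2,3) = 8x1
Op 4 fold_down: fold axis h@4; visible region now rows[4,8) x cols[2,3) = 4x1
Op 5 fold_up: fold axis h@6; visible region now rows[4,6) x cols[2,3) = 2x1
Op 6 cut(0, 0): punch at orig (4,2); cuts so far [(4, 2)]; region rows[4,6) x cols[2,3) = 2x1
Unfold 1 (reflect across h@6): 2 holes -> [(4, 2), (7, 2)]
Unfold 2 (reflect across h@4): 4 holes -> [(0, 2), (3, 2), (4, 2), (7, 2)]
Unfold 3 (reflect across v@3): 8 holes -> [(0, 2), (0, 3), (3, 2), (3, 3), (4, 2), (4, 3), (7, 2), (7, 3)]
Unfold 4 (reflect across v@2): 16 holes -> [(0, 0), (0, 1), (0, 2), (0, 3), (3, 0), (3, 1), (3, 2), (3, 3), (4, 0), (4, 1), (4, 2), (4, 3), (7, 0), (7, 1), (7, 2), (7, 3)]
Unfold 5 (reflect across v@4): 32 holes -> [(0, 0), (0, 1), (0, 2), (0, 3), (0, 4), (0, 5), (0, 6), (0, 7), (3, 0), (3, 1), (3, 2), (3, 3), (3, 4), (3, 5), (3, 6), (3, 7), (4, 0), (4, 1), (4, 2), (4, 3), (4, 4), (4, 5), (4, 6), (4, 7), (7, 0), (7, 1), (7, 2), (7, 3), (7, 4), (7, 5), (7, 6), (7, 7)]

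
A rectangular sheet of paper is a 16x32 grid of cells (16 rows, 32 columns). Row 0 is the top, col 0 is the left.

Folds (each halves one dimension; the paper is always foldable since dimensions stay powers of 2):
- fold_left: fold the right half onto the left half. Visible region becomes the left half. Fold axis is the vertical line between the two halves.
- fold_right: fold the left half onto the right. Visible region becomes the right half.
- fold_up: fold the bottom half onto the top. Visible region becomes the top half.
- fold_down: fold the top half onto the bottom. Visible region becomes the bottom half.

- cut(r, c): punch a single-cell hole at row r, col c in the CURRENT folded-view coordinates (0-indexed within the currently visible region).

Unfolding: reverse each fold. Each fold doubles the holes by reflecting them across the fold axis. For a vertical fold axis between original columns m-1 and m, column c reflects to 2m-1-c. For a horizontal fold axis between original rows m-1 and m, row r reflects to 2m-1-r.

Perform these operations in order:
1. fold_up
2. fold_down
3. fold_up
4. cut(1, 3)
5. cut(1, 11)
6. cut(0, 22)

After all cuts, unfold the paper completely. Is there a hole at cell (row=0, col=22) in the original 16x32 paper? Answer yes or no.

Answer: yes

Derivation:
Op 1 fold_up: fold axis h@8; visible region now rows[0,8) x cols[0,32) = 8x32
Op 2 fold_down: fold axis h@4; visible region now rows[4,8) x cols[0,32) = 4x32
Op 3 fold_up: fold axis h@6; visible region now rows[4,6) x cols[0,32) = 2x32
Op 4 cut(1, 3): punch at orig (5,3); cuts so far [(5, 3)]; region rows[4,6) x cols[0,32) = 2x32
Op 5 cut(1, 11): punch at orig (5,11); cuts so far [(5, 3), (5, 11)]; region rows[4,6) x cols[0,32) = 2x32
Op 6 cut(0, 22): punch at orig (4,22); cuts so far [(4, 22), (5, 3), (5, 11)]; region rows[4,6) x cols[0,32) = 2x32
Unfold 1 (reflect across h@6): 6 holes -> [(4, 22), (5, 3), (5, 11), (6, 3), (6, 11), (7, 22)]
Unfold 2 (reflect across h@4): 12 holes -> [(0, 22), (1, 3), (1, 11), (2, 3), (2, 11), (3, 22), (4, 22), (5, 3), (5, 11), (6, 3), (6, 11), (7, 22)]
Unfold 3 (reflect across h@8): 24 holes -> [(0, 22), (1, 3), (1, 11), (2, 3), (2, 11), (3, 22), (4, 22), (5, 3), (5, 11), (6, 3), (6, 11), (7, 22), (8, 22), (9, 3), (9, 11), (10, 3), (10, 11), (11, 22), (12, 22), (13, 3), (13, 11), (14, 3), (14, 11), (15, 22)]
Holes: [(0, 22), (1, 3), (1, 11), (2, 3), (2, 11), (3, 22), (4, 22), (5, 3), (5, 11), (6, 3), (6, 11), (7, 22), (8, 22), (9, 3), (9, 11), (10, 3), (10, 11), (11, 22), (12, 22), (13, 3), (13, 11), (14, 3), (14, 11), (15, 22)]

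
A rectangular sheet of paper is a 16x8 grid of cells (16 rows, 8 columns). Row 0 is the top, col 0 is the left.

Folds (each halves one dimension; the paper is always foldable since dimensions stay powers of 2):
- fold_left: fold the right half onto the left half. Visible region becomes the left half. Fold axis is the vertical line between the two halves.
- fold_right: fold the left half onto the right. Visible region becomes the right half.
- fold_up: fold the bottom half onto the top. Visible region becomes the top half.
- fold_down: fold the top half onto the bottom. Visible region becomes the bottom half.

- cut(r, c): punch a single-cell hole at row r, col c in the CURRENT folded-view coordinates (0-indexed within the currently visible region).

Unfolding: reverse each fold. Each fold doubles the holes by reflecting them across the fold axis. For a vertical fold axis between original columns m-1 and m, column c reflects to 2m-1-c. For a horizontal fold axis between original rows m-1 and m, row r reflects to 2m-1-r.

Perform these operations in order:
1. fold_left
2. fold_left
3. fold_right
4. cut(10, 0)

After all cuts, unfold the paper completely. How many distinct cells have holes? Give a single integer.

Op 1 fold_left: fold axis v@4; visible region now rows[0,16) x cols[0,4) = 16x4
Op 2 fold_left: fold axis v@2; visible region now rows[0,16) x cols[0,2) = 16x2
Op 3 fold_right: fold axis v@1; visible region now rows[0,16) x cols[1,2) = 16x1
Op 4 cut(10, 0): punch at orig (10,1); cuts so far [(10, 1)]; region rows[0,16) x cols[1,2) = 16x1
Unfold 1 (reflect across v@1): 2 holes -> [(10, 0), (10, 1)]
Unfold 2 (reflect across v@2): 4 holes -> [(10, 0), (10, 1), (10, 2), (10, 3)]
Unfold 3 (reflect across v@4): 8 holes -> [(10, 0), (10, 1), (10, 2), (10, 3), (10, 4), (10, 5), (10, 6), (10, 7)]

Answer: 8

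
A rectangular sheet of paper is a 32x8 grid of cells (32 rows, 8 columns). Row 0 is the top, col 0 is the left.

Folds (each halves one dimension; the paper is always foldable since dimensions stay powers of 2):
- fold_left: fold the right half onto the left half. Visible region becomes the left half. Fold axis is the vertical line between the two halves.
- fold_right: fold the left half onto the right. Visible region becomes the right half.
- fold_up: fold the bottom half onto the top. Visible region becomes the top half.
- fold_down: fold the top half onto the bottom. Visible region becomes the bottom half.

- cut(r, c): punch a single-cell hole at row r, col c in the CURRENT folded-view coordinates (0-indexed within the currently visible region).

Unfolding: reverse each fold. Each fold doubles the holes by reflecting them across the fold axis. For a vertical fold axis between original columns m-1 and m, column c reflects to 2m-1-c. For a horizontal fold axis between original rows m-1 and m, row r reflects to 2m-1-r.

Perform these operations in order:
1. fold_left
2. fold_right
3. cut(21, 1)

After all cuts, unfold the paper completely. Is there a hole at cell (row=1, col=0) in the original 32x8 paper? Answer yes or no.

Op 1 fold_left: fold axis v@4; visible region now rows[0,32) x cols[0,4) = 32x4
Op 2 fold_right: fold axis v@2; visible region now rows[0,32) x cols[2,4) = 32x2
Op 3 cut(21, 1): punch at orig (21,3); cuts so far [(21, 3)]; region rows[0,32) x cols[2,4) = 32x2
Unfold 1 (reflect across v@2): 2 holes -> [(21, 0), (21, 3)]
Unfold 2 (reflect across v@4): 4 holes -> [(21, 0), (21, 3), (21, 4), (21, 7)]
Holes: [(21, 0), (21, 3), (21, 4), (21, 7)]

Answer: no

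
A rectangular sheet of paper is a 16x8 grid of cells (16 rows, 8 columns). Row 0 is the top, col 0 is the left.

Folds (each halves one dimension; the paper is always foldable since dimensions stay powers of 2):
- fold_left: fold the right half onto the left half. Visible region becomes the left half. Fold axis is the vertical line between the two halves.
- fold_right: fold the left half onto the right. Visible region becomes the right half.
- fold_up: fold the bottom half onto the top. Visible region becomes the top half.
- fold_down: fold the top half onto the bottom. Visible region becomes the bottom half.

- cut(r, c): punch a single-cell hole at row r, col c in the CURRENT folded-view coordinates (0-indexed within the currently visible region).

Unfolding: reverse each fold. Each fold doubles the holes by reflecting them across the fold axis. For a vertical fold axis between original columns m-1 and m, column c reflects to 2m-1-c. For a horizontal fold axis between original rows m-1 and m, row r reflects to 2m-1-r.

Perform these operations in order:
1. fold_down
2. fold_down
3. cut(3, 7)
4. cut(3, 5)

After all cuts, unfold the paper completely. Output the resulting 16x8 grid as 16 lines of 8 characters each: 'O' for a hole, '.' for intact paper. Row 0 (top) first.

Op 1 fold_down: fold axis h@8; visible region now rows[8,16) x cols[0,8) = 8x8
Op 2 fold_down: fold axis h@12; visible region now rows[12,16) x cols[0,8) = 4x8
Op 3 cut(3, 7): punch at orig (15,7); cuts so far [(15, 7)]; region rows[12,16) x cols[0,8) = 4x8
Op 4 cut(3, 5): punch at orig (15,5); cuts so far [(15, 5), (15, 7)]; region rows[12,16) x cols[0,8) = 4x8
Unfold 1 (reflect across h@12): 4 holes -> [(8, 5), (8, 7), (15, 5), (15, 7)]
Unfold 2 (reflect across h@8): 8 holes -> [(0, 5), (0, 7), (7, 5), (7, 7), (8, 5), (8, 7), (15, 5), (15, 7)]

Answer: .....O.O
........
........
........
........
........
........
.....O.O
.....O.O
........
........
........
........
........
........
.....O.O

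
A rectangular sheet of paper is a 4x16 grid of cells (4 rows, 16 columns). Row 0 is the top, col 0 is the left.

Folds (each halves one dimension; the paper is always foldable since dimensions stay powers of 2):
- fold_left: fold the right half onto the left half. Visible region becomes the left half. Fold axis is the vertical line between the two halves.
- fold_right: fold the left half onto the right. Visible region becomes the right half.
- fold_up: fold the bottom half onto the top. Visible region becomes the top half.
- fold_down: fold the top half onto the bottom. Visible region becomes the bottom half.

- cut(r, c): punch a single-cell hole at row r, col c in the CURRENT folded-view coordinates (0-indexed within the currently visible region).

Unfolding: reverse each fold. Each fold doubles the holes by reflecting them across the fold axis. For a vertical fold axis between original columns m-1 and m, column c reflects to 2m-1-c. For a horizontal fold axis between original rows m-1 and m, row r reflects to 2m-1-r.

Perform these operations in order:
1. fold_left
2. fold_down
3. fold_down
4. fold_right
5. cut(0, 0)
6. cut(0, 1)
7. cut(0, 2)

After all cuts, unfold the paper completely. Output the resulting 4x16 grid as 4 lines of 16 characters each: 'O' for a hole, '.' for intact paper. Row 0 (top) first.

Answer: .OOOOOO..OOOOOO.
.OOOOOO..OOOOOO.
.OOOOOO..OOOOOO.
.OOOOOO..OOOOOO.

Derivation:
Op 1 fold_left: fold axis v@8; visible region now rows[0,4) x cols[0,8) = 4x8
Op 2 fold_down: fold axis h@2; visible region now rows[2,4) x cols[0,8) = 2x8
Op 3 fold_down: fold axis h@3; visible region now rows[3,4) x cols[0,8) = 1x8
Op 4 fold_right: fold axis v@4; visible region now rows[3,4) x cols[4,8) = 1x4
Op 5 cut(0, 0): punch at orig (3,4); cuts so far [(3, 4)]; region rows[3,4) x cols[4,8) = 1x4
Op 6 cut(0, 1): punch at orig (3,5); cuts so far [(3, 4), (3, 5)]; region rows[3,4) x cols[4,8) = 1x4
Op 7 cut(0, 2): punch at orig (3,6); cuts so far [(3, 4), (3, 5), (3, 6)]; region rows[3,4) x cols[4,8) = 1x4
Unfold 1 (reflect across v@4): 6 holes -> [(3, 1), (3, 2), (3, 3), (3, 4), (3, 5), (3, 6)]
Unfold 2 (reflect across h@3): 12 holes -> [(2, 1), (2, 2), (2, 3), (2, 4), (2, 5), (2, 6), (3, 1), (3, 2), (3, 3), (3, 4), (3, 5), (3, 6)]
Unfold 3 (reflect across h@2): 24 holes -> [(0, 1), (0, 2), (0, 3), (0, 4), (0, 5), (0, 6), (1, 1), (1, 2), (1, 3), (1, 4), (1, 5), (1, 6), (2, 1), (2, 2), (2, 3), (2, 4), (2, 5), (2, 6), (3, 1), (3, 2), (3, 3), (3, 4), (3, 5), (3, 6)]
Unfold 4 (reflect across v@8): 48 holes -> [(0, 1), (0, 2), (0, 3), (0, 4), (0, 5), (0, 6), (0, 9), (0, 10), (0, 11), (0, 12), (0, 13), (0, 14), (1, 1), (1, 2), (1, 3), (1, 4), (1, 5), (1, 6), (1, 9), (1, 10), (1, 11), (1, 12), (1, 13), (1, 14), (2, 1), (2, 2), (2, 3), (2, 4), (2, 5), (2, 6), (2, 9), (2, 10), (2, 11), (2, 12), (2, 13), (2, 14), (3, 1), (3, 2), (3, 3), (3, 4), (3, 5), (3, 6), (3, 9), (3, 10), (3, 11), (3, 12), (3, 13), (3, 14)]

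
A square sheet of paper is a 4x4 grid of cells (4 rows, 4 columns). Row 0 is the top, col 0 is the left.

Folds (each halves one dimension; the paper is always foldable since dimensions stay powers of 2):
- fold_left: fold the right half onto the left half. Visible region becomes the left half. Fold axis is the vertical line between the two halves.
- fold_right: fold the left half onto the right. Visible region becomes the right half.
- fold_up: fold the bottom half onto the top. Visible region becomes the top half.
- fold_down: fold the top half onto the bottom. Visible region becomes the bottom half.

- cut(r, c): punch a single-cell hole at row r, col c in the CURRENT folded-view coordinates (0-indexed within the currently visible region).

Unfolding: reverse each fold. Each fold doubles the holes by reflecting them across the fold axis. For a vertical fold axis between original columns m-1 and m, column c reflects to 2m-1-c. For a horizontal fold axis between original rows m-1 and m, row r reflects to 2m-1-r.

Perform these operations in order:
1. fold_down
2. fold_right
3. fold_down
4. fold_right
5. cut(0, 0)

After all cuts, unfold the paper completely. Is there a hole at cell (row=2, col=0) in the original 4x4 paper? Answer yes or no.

Op 1 fold_down: fold axis h@2; visible region now rows[2,4) x cols[0,4) = 2x4
Op 2 fold_right: fold axis v@2; visible region now rows[2,4) x cols[2,4) = 2x2
Op 3 fold_down: fold axis h@3; visible region now rows[3,4) x cols[2,4) = 1x2
Op 4 fold_right: fold axis v@3; visible region now rows[3,4) x cols[3,4) = 1x1
Op 5 cut(0, 0): punch at orig (3,3); cuts so far [(3, 3)]; region rows[3,4) x cols[3,4) = 1x1
Unfold 1 (reflect across v@3): 2 holes -> [(3, 2), (3, 3)]
Unfold 2 (reflect across h@3): 4 holes -> [(2, 2), (2, 3), (3, 2), (3, 3)]
Unfold 3 (reflect across v@2): 8 holes -> [(2, 0), (2, 1), (2, 2), (2, 3), (3, 0), (3, 1), (3, 2), (3, 3)]
Unfold 4 (reflect across h@2): 16 holes -> [(0, 0), (0, 1), (0, 2), (0, 3), (1, 0), (1, 1), (1, 2), (1, 3), (2, 0), (2, 1), (2, 2), (2, 3), (3, 0), (3, 1), (3, 2), (3, 3)]
Holes: [(0, 0), (0, 1), (0, 2), (0, 3), (1, 0), (1, 1), (1, 2), (1, 3), (2, 0), (2, 1), (2, 2), (2, 3), (3, 0), (3, 1), (3, 2), (3, 3)]

Answer: yes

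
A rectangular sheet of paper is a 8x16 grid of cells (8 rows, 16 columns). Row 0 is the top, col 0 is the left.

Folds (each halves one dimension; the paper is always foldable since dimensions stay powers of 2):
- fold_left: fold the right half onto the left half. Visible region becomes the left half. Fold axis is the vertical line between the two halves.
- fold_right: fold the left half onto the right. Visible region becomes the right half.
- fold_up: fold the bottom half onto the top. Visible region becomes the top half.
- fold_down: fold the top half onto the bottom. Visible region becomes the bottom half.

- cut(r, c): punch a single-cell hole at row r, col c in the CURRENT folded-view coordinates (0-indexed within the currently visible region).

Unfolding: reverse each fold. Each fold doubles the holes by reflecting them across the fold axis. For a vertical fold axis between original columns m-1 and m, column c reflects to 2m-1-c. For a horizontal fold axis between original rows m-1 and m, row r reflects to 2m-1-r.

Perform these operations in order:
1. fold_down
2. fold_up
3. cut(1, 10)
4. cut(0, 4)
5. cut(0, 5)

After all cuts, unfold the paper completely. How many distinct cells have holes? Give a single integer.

Answer: 12

Derivation:
Op 1 fold_down: fold axis h@4; visible region now rows[4,8) x cols[0,16) = 4x16
Op 2 fold_up: fold axis h@6; visible region now rows[4,6) x cols[0,16) = 2x16
Op 3 cut(1, 10): punch at orig (5,10); cuts so far [(5, 10)]; region rows[4,6) x cols[0,16) = 2x16
Op 4 cut(0, 4): punch at orig (4,4); cuts so far [(4, 4), (5, 10)]; region rows[4,6) x cols[0,16) = 2x16
Op 5 cut(0, 5): punch at orig (4,5); cuts so far [(4, 4), (4, 5), (5, 10)]; region rows[4,6) x cols[0,16) = 2x16
Unfold 1 (reflect across h@6): 6 holes -> [(4, 4), (4, 5), (5, 10), (6, 10), (7, 4), (7, 5)]
Unfold 2 (reflect across h@4): 12 holes -> [(0, 4), (0, 5), (1, 10), (2, 10), (3, 4), (3, 5), (4, 4), (4, 5), (5, 10), (6, 10), (7, 4), (7, 5)]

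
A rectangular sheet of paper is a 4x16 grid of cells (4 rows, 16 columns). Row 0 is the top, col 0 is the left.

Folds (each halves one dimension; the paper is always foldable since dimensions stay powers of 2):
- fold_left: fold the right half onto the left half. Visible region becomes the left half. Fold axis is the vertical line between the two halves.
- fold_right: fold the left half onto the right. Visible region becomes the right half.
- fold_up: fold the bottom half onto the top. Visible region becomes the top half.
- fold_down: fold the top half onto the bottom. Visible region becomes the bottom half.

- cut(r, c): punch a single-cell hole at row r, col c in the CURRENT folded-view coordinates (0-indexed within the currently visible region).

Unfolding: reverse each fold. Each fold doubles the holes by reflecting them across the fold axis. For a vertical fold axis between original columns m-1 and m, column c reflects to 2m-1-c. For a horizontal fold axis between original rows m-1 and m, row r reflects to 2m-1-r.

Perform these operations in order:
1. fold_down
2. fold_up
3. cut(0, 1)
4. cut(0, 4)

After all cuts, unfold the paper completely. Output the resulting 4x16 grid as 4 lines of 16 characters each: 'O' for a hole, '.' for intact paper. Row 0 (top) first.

Op 1 fold_down: fold axis h@2; visible region now rows[2,4) x cols[0,16) = 2x16
Op 2 fold_up: fold axis h@3; visible region now rows[2,3) x cols[0,16) = 1x16
Op 3 cut(0, 1): punch at orig (2,1); cuts so far [(2, 1)]; region rows[2,3) x cols[0,16) = 1x16
Op 4 cut(0, 4): punch at orig (2,4); cuts so far [(2, 1), (2, 4)]; region rows[2,3) x cols[0,16) = 1x16
Unfold 1 (reflect across h@3): 4 holes -> [(2, 1), (2, 4), (3, 1), (3, 4)]
Unfold 2 (reflect across h@2): 8 holes -> [(0, 1), (0, 4), (1, 1), (1, 4), (2, 1), (2, 4), (3, 1), (3, 4)]

Answer: .O..O...........
.O..O...........
.O..O...........
.O..O...........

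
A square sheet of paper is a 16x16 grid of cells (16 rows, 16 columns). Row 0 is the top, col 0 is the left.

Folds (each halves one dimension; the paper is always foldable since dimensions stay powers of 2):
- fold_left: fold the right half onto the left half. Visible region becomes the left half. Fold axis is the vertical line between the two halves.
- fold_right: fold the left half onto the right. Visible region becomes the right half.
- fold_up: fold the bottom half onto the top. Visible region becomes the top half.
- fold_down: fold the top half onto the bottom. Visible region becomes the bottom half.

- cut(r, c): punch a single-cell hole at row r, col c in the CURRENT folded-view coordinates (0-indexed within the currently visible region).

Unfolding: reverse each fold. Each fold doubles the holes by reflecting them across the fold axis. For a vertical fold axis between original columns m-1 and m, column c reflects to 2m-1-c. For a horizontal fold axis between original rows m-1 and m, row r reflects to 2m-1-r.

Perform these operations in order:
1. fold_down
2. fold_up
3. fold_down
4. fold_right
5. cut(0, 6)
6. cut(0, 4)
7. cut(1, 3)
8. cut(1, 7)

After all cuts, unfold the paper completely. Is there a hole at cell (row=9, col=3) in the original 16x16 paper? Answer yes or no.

Op 1 fold_down: fold axis h@8; visible region now rows[8,16) x cols[0,16) = 8x16
Op 2 fold_up: fold axis h@12; visible region now rows[8,12) x cols[0,16) = 4x16
Op 3 fold_down: fold axis h@10; visible region now rows[10,12) x cols[0,16) = 2x16
Op 4 fold_right: fold axis v@8; visible region now rows[10,12) x cols[8,16) = 2x8
Op 5 cut(0, 6): punch at orig (10,14); cuts so far [(10, 14)]; region rows[10,12) x cols[8,16) = 2x8
Op 6 cut(0, 4): punch at orig (10,12); cuts so far [(10, 12), (10, 14)]; region rows[10,12) x cols[8,16) = 2x8
Op 7 cut(1, 3): punch at orig (11,11); cuts so far [(10, 12), (10, 14), (11, 11)]; region rows[10,12) x cols[8,16) = 2x8
Op 8 cut(1, 7): punch at orig (11,15); cuts so far [(10, 12), (10, 14), (11, 11), (11, 15)]; region rows[10,12) x cols[8,16) = 2x8
Unfold 1 (reflect across v@8): 8 holes -> [(10, 1), (10, 3), (10, 12), (10, 14), (11, 0), (11, 4), (11, 11), (11, 15)]
Unfold 2 (reflect across h@10): 16 holes -> [(8, 0), (8, 4), (8, 11), (8, 15), (9, 1), (9, 3), (9, 12), (9, 14), (10, 1), (10, 3), (10, 12), (10, 14), (11, 0), (11, 4), (11, 11), (11, 15)]
Unfold 3 (reflect across h@12): 32 holes -> [(8, 0), (8, 4), (8, 11), (8, 15), (9, 1), (9, 3), (9, 12), (9, 14), (10, 1), (10, 3), (10, 12), (10, 14), (11, 0), (11, 4), (11, 11), (11, 15), (12, 0), (12, 4), (12, 11), (12, 15), (13, 1), (13, 3), (13, 12), (13, 14), (14, 1), (14, 3), (14, 12), (14, 14), (15, 0), (15, 4), (15, 11), (15, 15)]
Unfold 4 (reflect across h@8): 64 holes -> [(0, 0), (0, 4), (0, 11), (0, 15), (1, 1), (1, 3), (1, 12), (1, 14), (2, 1), (2, 3), (2, 12), (2, 14), (3, 0), (3, 4), (3, 11), (3, 15), (4, 0), (4, 4), (4, 11), (4, 15), (5, 1), (5, 3), (5, 12), (5, 14), (6, 1), (6, 3), (6, 12), (6, 14), (7, 0), (7, 4), (7, 11), (7, 15), (8, 0), (8, 4), (8, 11), (8, 15), (9, 1), (9, 3), (9, 12), (9, 14), (10, 1), (10, 3), (10, 12), (10, 14), (11, 0), (11, 4), (11, 11), (11, 15), (12, 0), (12, 4), (12, 11), (12, 15), (13, 1), (13, 3), (13, 12), (13, 14), (14, 1), (14, 3), (14, 12), (14, 14), (15, 0), (15, 4), (15, 11), (15, 15)]
Holes: [(0, 0), (0, 4), (0, 11), (0, 15), (1, 1), (1, 3), (1, 12), (1, 14), (2, 1), (2, 3), (2, 12), (2, 14), (3, 0), (3, 4), (3, 11), (3, 15), (4, 0), (4, 4), (4, 11), (4, 15), (5, 1), (5, 3), (5, 12), (5, 14), (6, 1), (6, 3), (6, 12), (6, 14), (7, 0), (7, 4), (7, 11), (7, 15), (8, 0), (8, 4), (8, 11), (8, 15), (9, 1), (9, 3), (9, 12), (9, 14), (10, 1), (10, 3), (10, 12), (10, 14), (11, 0), (11, 4), (11, 11), (11, 15), (12, 0), (12, 4), (12, 11), (12, 15), (13, 1), (13, 3), (13, 12), (13, 14), (14, 1), (14, 3), (14, 12), (14, 14), (15, 0), (15, 4), (15, 11), (15, 15)]

Answer: yes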